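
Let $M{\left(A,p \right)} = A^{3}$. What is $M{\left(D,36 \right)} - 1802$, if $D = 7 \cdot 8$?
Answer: $173814$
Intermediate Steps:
$D = 56$
$M{\left(D,36 \right)} - 1802 = 56^{3} - 1802 = 175616 - 1802 = 173814$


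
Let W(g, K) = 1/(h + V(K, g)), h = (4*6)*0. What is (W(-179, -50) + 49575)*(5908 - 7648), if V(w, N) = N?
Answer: -15440627760/179 ≈ -8.6260e+7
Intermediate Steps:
h = 0 (h = 24*0 = 0)
W(g, K) = 1/g (W(g, K) = 1/(0 + g) = 1/g)
(W(-179, -50) + 49575)*(5908 - 7648) = (1/(-179) + 49575)*(5908 - 7648) = (-1/179 + 49575)*(-1740) = (8873924/179)*(-1740) = -15440627760/179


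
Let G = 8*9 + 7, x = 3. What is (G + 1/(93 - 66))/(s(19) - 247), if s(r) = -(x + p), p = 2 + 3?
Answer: -2134/6885 ≈ -0.30995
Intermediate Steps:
p = 5
s(r) = -8 (s(r) = -(3 + 5) = -1*8 = -8)
G = 79 (G = 72 + 7 = 79)
(G + 1/(93 - 66))/(s(19) - 247) = (79 + 1/(93 - 66))/(-8 - 247) = (79 + 1/27)/(-255) = (79 + 1/27)*(-1/255) = (2134/27)*(-1/255) = -2134/6885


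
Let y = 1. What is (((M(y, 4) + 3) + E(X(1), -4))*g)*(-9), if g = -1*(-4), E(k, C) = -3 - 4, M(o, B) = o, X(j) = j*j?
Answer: 108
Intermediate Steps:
X(j) = j²
E(k, C) = -7
g = 4
(((M(y, 4) + 3) + E(X(1), -4))*g)*(-9) = (((1 + 3) - 7)*4)*(-9) = ((4 - 7)*4)*(-9) = -3*4*(-9) = -12*(-9) = 108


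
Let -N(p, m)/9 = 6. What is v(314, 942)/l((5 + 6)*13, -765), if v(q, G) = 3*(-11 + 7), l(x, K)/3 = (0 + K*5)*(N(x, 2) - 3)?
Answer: -4/218025 ≈ -1.8347e-5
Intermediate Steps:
N(p, m) = -54 (N(p, m) = -9*6 = -54)
l(x, K) = -855*K (l(x, K) = 3*((0 + K*5)*(-54 - 3)) = 3*((0 + 5*K)*(-57)) = 3*((5*K)*(-57)) = 3*(-285*K) = -855*K)
v(q, G) = -12 (v(q, G) = 3*(-4) = -12)
v(314, 942)/l((5 + 6)*13, -765) = -12/((-855*(-765))) = -12/654075 = -12*1/654075 = -4/218025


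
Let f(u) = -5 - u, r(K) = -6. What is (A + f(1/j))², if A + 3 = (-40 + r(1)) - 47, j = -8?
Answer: 651249/64 ≈ 10176.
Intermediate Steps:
A = -96 (A = -3 + ((-40 - 6) - 47) = -3 + (-46 - 47) = -3 - 93 = -96)
(A + f(1/j))² = (-96 + (-5 - 1/(-8)))² = (-96 + (-5 - 1*(-⅛)))² = (-96 + (-5 + ⅛))² = (-96 - 39/8)² = (-807/8)² = 651249/64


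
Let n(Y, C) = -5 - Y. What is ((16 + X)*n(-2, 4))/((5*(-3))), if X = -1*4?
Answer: 12/5 ≈ 2.4000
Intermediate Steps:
X = -4
((16 + X)*n(-2, 4))/((5*(-3))) = ((16 - 4)*(-5 - 1*(-2)))/((5*(-3))) = (12*(-5 + 2))/(-15) = (12*(-3))*(-1/15) = -36*(-1/15) = 12/5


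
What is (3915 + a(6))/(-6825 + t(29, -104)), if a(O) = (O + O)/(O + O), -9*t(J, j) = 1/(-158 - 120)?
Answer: -9797832/17076149 ≈ -0.57377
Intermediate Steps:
t(J, j) = 1/2502 (t(J, j) = -1/(9*(-158 - 120)) = -1/9/(-278) = -1/9*(-1/278) = 1/2502)
a(O) = 1 (a(O) = (2*O)/((2*O)) = (2*O)*(1/(2*O)) = 1)
(3915 + a(6))/(-6825 + t(29, -104)) = (3915 + 1)/(-6825 + 1/2502) = 3916/(-17076149/2502) = 3916*(-2502/17076149) = -9797832/17076149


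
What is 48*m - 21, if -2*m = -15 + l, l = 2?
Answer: 291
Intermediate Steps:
m = 13/2 (m = -(-15 + 2)/2 = -1/2*(-13) = 13/2 ≈ 6.5000)
48*m - 21 = 48*(13/2) - 21 = 312 - 21 = 291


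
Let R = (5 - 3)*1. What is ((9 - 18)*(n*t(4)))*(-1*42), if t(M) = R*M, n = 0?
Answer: 0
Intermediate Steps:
R = 2 (R = 2*1 = 2)
t(M) = 2*M
((9 - 18)*(n*t(4)))*(-1*42) = ((9 - 18)*(0*(2*4)))*(-1*42) = -0*8*(-42) = -9*0*(-42) = 0*(-42) = 0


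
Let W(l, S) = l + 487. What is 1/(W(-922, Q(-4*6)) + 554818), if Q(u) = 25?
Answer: 1/554383 ≈ 1.8038e-6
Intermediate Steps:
W(l, S) = 487 + l
1/(W(-922, Q(-4*6)) + 554818) = 1/((487 - 922) + 554818) = 1/(-435 + 554818) = 1/554383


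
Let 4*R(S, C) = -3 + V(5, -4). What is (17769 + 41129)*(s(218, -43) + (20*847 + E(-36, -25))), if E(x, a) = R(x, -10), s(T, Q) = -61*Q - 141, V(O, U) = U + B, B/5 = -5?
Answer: 1143445772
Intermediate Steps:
B = -25 (B = 5*(-5) = -25)
V(O, U) = -25 + U (V(O, U) = U - 25 = -25 + U)
s(T, Q) = -141 - 61*Q
R(S, C) = -8 (R(S, C) = (-3 + (-25 - 4))/4 = (-3 - 29)/4 = (1/4)*(-32) = -8)
E(x, a) = -8
(17769 + 41129)*(s(218, -43) + (20*847 + E(-36, -25))) = (17769 + 41129)*((-141 - 61*(-43)) + (20*847 - 8)) = 58898*((-141 + 2623) + (16940 - 8)) = 58898*(2482 + 16932) = 58898*19414 = 1143445772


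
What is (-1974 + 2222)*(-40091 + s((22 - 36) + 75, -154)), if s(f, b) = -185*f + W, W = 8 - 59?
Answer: -12753896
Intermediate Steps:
W = -51
s(f, b) = -51 - 185*f (s(f, b) = -185*f - 51 = -51 - 185*f)
(-1974 + 2222)*(-40091 + s((22 - 36) + 75, -154)) = (-1974 + 2222)*(-40091 + (-51 - 185*((22 - 36) + 75))) = 248*(-40091 + (-51 - 185*(-14 + 75))) = 248*(-40091 + (-51 - 185*61)) = 248*(-40091 + (-51 - 11285)) = 248*(-40091 - 11336) = 248*(-51427) = -12753896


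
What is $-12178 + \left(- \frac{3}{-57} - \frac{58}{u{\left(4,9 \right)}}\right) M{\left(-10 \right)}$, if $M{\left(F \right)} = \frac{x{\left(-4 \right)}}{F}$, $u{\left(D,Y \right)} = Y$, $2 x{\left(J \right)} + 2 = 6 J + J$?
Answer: $- \frac{1389385}{114} \approx -12188.0$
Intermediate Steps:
$x{\left(J \right)} = -1 + \frac{7 J}{2}$ ($x{\left(J \right)} = -1 + \frac{6 J + J}{2} = -1 + \frac{7 J}{2}$)
$M{\left(F \right)} = - \frac{15}{F}$ ($M{\left(F \right)} = \frac{-1 + \frac{7}{2} \left(-4\right)}{F} = \frac{-1 - 14}{F} = - \frac{15}{F}$)
$-12178 + \left(- \frac{3}{-57} - \frac{58}{u{\left(4,9 \right)}}\right) M{\left(-10 \right)} = -12178 + \left(- \frac{3}{-57} - \frac{58}{9}\right) \left(- \frac{15}{-10}\right) = -12178 + \left(\left(-3\right) \left(- \frac{1}{57}\right) - \frac{58}{9}\right) \left(\left(-15\right) \left(- \frac{1}{10}\right)\right) = -12178 + \left(\frac{1}{19} - \frac{58}{9}\right) \frac{3}{2} = -12178 - \frac{1093}{114} = - \frac{1389385}{114}$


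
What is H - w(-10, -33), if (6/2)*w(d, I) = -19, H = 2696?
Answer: 8107/3 ≈ 2702.3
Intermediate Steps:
w(d, I) = -19/3 (w(d, I) = (1/3)*(-19) = -19/3)
H - w(-10, -33) = 2696 - 1*(-19/3) = 2696 + 19/3 = 8107/3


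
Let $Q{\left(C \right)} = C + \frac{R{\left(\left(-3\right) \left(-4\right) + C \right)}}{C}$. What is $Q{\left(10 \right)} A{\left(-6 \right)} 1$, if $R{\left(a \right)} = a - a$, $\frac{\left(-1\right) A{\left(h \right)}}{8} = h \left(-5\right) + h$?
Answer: $-1920$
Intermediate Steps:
$A{\left(h \right)} = 32 h$ ($A{\left(h \right)} = - 8 \left(h \left(-5\right) + h\right) = - 8 \left(- 5 h + h\right) = - 8 \left(- 4 h\right) = 32 h$)
$R{\left(a \right)} = 0$
$Q{\left(C \right)} = C$ ($Q{\left(C \right)} = C + \frac{0}{C} = C + 0 = C$)
$Q{\left(10 \right)} A{\left(-6 \right)} 1 = 10 \cdot 32 \left(-6\right) 1 = 10 \left(-192\right) 1 = \left(-1920\right) 1 = -1920$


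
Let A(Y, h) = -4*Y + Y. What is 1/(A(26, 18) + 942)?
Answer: 1/864 ≈ 0.0011574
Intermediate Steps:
A(Y, h) = -3*Y
1/(A(26, 18) + 942) = 1/(-3*26 + 942) = 1/(-78 + 942) = 1/864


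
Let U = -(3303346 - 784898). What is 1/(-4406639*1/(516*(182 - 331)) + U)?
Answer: -76884/193623949393 ≈ -3.9708e-7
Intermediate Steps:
U = -2518448 (U = -1*2518448 = -2518448)
1/(-4406639*1/(516*(182 - 331)) + U) = 1/(-4406639*1/(516*(182 - 331)) - 2518448) = 1/(-4406639/(516*(-149)) - 2518448) = 1/(-4406639/(-76884) - 2518448) = 1/(-4406639*(-1/76884) - 2518448) = 1/(4406639/76884 - 2518448) = 1/(-193623949393/76884) = -76884/193623949393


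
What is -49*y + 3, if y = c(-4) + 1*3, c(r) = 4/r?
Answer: -95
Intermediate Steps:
y = 2 (y = 4/(-4) + 1*3 = 4*(-1/4) + 3 = -1 + 3 = 2)
-49*y + 3 = -49*2 + 3 = -98 + 3 = -95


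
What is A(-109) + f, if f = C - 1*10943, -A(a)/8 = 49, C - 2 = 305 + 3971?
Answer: -7057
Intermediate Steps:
C = 4278 (C = 2 + (305 + 3971) = 2 + 4276 = 4278)
A(a) = -392 (A(a) = -8*49 = -392)
f = -6665 (f = 4278 - 1*10943 = 4278 - 10943 = -6665)
A(-109) + f = -392 - 6665 = -7057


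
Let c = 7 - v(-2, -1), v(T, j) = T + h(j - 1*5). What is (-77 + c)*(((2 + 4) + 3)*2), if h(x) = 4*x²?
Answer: -3816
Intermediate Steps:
v(T, j) = T + 4*(-5 + j)² (v(T, j) = T + 4*(j - 1*5)² = T + 4*(j - 5)² = T + 4*(-5 + j)²)
c = -135 (c = 7 - (-2 + 4*(-5 - 1)²) = 7 - (-2 + 4*(-6)²) = 7 - (-2 + 4*36) = 7 - (-2 + 144) = 7 - 1*142 = 7 - 142 = -135)
(-77 + c)*(((2 + 4) + 3)*2) = (-77 - 135)*(((2 + 4) + 3)*2) = -212*(6 + 3)*2 = -1908*2 = -212*18 = -3816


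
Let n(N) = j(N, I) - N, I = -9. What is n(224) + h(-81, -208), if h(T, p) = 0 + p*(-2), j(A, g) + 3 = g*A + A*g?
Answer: -3843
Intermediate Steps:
j(A, g) = -3 + 2*A*g (j(A, g) = -3 + (g*A + A*g) = -3 + (A*g + A*g) = -3 + 2*A*g)
h(T, p) = -2*p (h(T, p) = 0 - 2*p = -2*p)
n(N) = -3 - 19*N (n(N) = (-3 + 2*N*(-9)) - N = (-3 - 18*N) - N = -3 - 19*N)
n(224) + h(-81, -208) = (-3 - 19*224) - 2*(-208) = (-3 - 4256) + 416 = -4259 + 416 = -3843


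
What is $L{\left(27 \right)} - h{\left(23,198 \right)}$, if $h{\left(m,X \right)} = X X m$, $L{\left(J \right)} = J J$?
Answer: $-900963$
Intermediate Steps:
$L{\left(J \right)} = J^{2}$
$h{\left(m,X \right)} = m X^{2}$ ($h{\left(m,X \right)} = X^{2} m = m X^{2}$)
$L{\left(27 \right)} - h{\left(23,198 \right)} = 27^{2} - 23 \cdot 198^{2} = 729 - 23 \cdot 39204 = 729 - 901692 = -900963$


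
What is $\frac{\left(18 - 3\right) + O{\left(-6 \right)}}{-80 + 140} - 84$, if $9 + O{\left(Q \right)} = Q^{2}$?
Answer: $- \frac{833}{10} \approx -83.3$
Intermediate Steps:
$O{\left(Q \right)} = -9 + Q^{2}$
$\frac{\left(18 - 3\right) + O{\left(-6 \right)}}{-80 + 140} - 84 = \frac{\left(18 - 3\right) - \left(9 - \left(-6\right)^{2}\right)}{-80 + 140} - 84 = \frac{15 + \left(-9 + 36\right)}{60} - 84 = \frac{15 + 27}{60} - 84 = \frac{1}{60} \cdot 42 - 84 = \frac{7}{10} - 84 = - \frac{833}{10}$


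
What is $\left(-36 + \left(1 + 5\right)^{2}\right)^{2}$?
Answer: $0$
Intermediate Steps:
$\left(-36 + \left(1 + 5\right)^{2}\right)^{2} = \left(-36 + 6^{2}\right)^{2} = \left(-36 + 36\right)^{2} = 0^{2} = 0$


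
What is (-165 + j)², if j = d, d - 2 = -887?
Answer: 1102500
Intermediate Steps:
d = -885 (d = 2 - 887 = -885)
j = -885
(-165 + j)² = (-165 - 885)² = (-1050)² = 1102500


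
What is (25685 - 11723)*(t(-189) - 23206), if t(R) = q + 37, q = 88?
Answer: -322256922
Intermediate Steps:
t(R) = 125 (t(R) = 88 + 37 = 125)
(25685 - 11723)*(t(-189) - 23206) = (25685 - 11723)*(125 - 23206) = 13962*(-23081) = -322256922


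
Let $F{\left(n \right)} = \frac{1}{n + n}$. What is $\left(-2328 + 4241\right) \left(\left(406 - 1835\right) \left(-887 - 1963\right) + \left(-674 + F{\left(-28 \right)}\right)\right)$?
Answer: $\frac{436222643015}{56} \approx 7.7897 \cdot 10^{9}$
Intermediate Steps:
$F{\left(n \right)} = \frac{1}{2 n}$
$\left(-2328 + 4241\right) \left(\left(406 - 1835\right) \left(-887 - 1963\right) + \left(-674 + F{\left(-28 \right)}\right)\right) = \left(-2328 + 4241\right) \left(\left(406 - 1835\right) \left(-887 - 1963\right) - \left(674 - \frac{1}{2 \left(-28\right)}\right)\right) = 1913 \left(\left(-1429\right) \left(-2850\right) + \left(-674 + \frac{1}{2} \left(- \frac{1}{28}\right)\right)\right) = 1913 \left(4072650 - \frac{37745}{56}\right) = 1913 \cdot \frac{228030655}{56} = \frac{436222643015}{56}$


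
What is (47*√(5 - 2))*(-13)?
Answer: -611*√3 ≈ -1058.3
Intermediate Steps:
(47*√(5 - 2))*(-13) = (47*√3)*(-13) = -611*√3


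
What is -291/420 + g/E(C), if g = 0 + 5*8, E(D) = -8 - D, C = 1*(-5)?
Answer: -5891/420 ≈ -14.026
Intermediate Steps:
C = -5
g = 40 (g = 0 + 40 = 40)
-291/420 + g/E(C) = -291/420 + 40/(-8 - 1*(-5)) = -291*1/420 + 40/(-8 + 5) = -97/140 + 40/(-3) = -97/140 + 40*(-1/3) = -97/140 - 40/3 = -5891/420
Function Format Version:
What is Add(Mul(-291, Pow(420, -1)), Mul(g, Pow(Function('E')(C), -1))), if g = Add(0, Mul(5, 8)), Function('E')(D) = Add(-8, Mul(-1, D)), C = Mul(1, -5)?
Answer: Rational(-5891, 420) ≈ -14.026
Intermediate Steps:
C = -5
g = 40 (g = Add(0, 40) = 40)
Add(Mul(-291, Pow(420, -1)), Mul(g, Pow(Function('E')(C), -1))) = Add(Mul(-291, Pow(420, -1)), Mul(40, Pow(Add(-8, Mul(-1, -5)), -1))) = Add(Mul(-291, Rational(1, 420)), Mul(40, Pow(Add(-8, 5), -1))) = Add(Rational(-97, 140), Mul(40, Pow(-3, -1))) = Add(Rational(-97, 140), Mul(40, Rational(-1, 3))) = Add(Rational(-97, 140), Rational(-40, 3)) = Rational(-5891, 420)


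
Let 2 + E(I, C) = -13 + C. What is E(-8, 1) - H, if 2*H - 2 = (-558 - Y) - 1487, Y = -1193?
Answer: 411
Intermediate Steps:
E(I, C) = -15 + C (E(I, C) = -2 + (-13 + C) = -15 + C)
H = -425 (H = 1 + ((-558 - 1*(-1193)) - 1487)/2 = 1 + ((-558 + 1193) - 1487)/2 = 1 + (635 - 1487)/2 = 1 + (½)*(-852) = 1 - 426 = -425)
E(-8, 1) - H = (-15 + 1) - 1*(-425) = -14 + 425 = 411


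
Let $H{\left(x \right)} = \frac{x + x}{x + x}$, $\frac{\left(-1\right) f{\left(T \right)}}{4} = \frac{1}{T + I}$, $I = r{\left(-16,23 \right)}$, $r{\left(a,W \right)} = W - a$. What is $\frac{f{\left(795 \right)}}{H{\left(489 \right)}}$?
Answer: $- \frac{2}{417} \approx -0.0047962$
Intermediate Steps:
$I = 39$ ($I = 23 - -16 = 23 + 16 = 39$)
$f{\left(T \right)} = - \frac{4}{39 + T}$ ($f{\left(T \right)} = - \frac{4}{T + 39} = - \frac{4}{39 + T}$)
$H{\left(x \right)} = 1$ ($H{\left(x \right)} = \frac{2 x}{2 x} = 2 x \frac{1}{2 x} = 1$)
$\frac{f{\left(795 \right)}}{H{\left(489 \right)}} = \frac{\left(-4\right) \frac{1}{39 + 795}}{1} = - \frac{4}{834} \cdot 1 = \left(-4\right) \frac{1}{834} \cdot 1 = \left(- \frac{2}{417}\right) 1 = - \frac{2}{417}$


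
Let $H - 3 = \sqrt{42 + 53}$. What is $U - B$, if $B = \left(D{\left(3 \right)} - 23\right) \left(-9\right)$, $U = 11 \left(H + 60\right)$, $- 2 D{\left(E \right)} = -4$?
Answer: $504 + 11 \sqrt{95} \approx 611.21$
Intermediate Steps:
$D{\left(E \right)} = 2$ ($D{\left(E \right)} = \left(- \frac{1}{2}\right) \left(-4\right) = 2$)
$H = 3 + \sqrt{95}$ ($H = 3 + \sqrt{42 + 53} = 3 + \sqrt{95} \approx 12.747$)
$U = 693 + 11 \sqrt{95}$ ($U = 11 \left(\left(3 + \sqrt{95}\right) + 60\right) = 11 \left(63 + \sqrt{95}\right) = 693 + 11 \sqrt{95} \approx 800.21$)
$B = 189$ ($B = \left(2 - 23\right) \left(-9\right) = \left(-21\right) \left(-9\right) = 189$)
$U - B = \left(693 + 11 \sqrt{95}\right) - 189 = 504 + 11 \sqrt{95}$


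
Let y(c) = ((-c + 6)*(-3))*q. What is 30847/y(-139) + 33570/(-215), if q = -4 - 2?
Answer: -16197119/112230 ≈ -144.32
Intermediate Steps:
q = -6
y(c) = 108 - 18*c (y(c) = ((-c + 6)*(-3))*(-6) = ((6 - c)*(-3))*(-6) = (-18 + 3*c)*(-6) = 108 - 18*c)
30847/y(-139) + 33570/(-215) = 30847/(108 - 18*(-139)) + 33570/(-215) = 30847/(108 + 2502) + 33570*(-1/215) = 30847/2610 - 6714/43 = -16197119/112230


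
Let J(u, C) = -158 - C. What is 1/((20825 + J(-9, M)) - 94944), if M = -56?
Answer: -1/74221 ≈ -1.3473e-5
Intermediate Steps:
1/((20825 + J(-9, M)) - 94944) = 1/((20825 + (-158 - 1*(-56))) - 94944) = 1/((20825 + (-158 + 56)) - 94944) = 1/((20825 - 102) - 94944) = 1/(20723 - 94944) = 1/(-74221) = -1/74221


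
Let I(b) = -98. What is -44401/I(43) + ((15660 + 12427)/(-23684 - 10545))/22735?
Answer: 4936098832827/10894748410 ≈ 453.07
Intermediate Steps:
-44401/I(43) + ((15660 + 12427)/(-23684 - 10545))/22735 = -44401/(-98) + ((15660 + 12427)/(-23684 - 10545))/22735 = -44401*(-1/98) + (28087/(-34229))*(1/22735) = 6343/14 + (28087*(-1/34229))*(1/22735) = 6343/14 - 28087/34229*1/22735 = 6343/14 - 28087/778196315 = 4936098832827/10894748410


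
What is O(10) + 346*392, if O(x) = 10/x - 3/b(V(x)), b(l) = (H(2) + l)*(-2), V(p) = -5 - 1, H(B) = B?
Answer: 1085061/8 ≈ 1.3563e+5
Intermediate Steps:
V(p) = -6
b(l) = -4 - 2*l (b(l) = (2 + l)*(-2) = -4 - 2*l)
O(x) = -3/8 + 10/x (O(x) = 10/x - 3/(-4 - 2*(-6)) = 10/x - 3/(-4 + 12) = 10/x - 3/8 = -3/8 + 10/x)
O(10) + 346*392 = (-3/8 + 10/10) + 346*392 = (-3/8 + 10*(1/10)) + 135632 = (-3/8 + 1) + 135632 = 5/8 + 135632 = 1085061/8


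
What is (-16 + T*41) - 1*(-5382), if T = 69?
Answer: 8195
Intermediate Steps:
(-16 + T*41) - 1*(-5382) = (-16 + 69*41) - 1*(-5382) = (-16 + 2829) + 5382 = 2813 + 5382 = 8195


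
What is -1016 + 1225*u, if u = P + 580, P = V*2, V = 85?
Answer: 917734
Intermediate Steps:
P = 170 (P = 85*2 = 170)
u = 750 (u = 170 + 580 = 750)
-1016 + 1225*u = -1016 + 1225*750 = -1016 + 918750 = 917734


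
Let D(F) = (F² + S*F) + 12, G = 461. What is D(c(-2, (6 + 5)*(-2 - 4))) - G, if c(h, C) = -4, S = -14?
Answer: -377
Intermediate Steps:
D(F) = 12 + F² - 14*F (D(F) = (F² - 14*F) + 12 = 12 + F² - 14*F)
D(c(-2, (6 + 5)*(-2 - 4))) - G = (12 + (-4)² - 14*(-4)) - 1*461 = (12 + 16 + 56) - 461 = 84 - 461 = -377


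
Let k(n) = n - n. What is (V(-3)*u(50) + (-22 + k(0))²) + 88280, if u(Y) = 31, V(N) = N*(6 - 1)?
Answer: 88299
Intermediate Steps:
k(n) = 0
V(N) = 5*N (V(N) = N*5 = 5*N)
(V(-3)*u(50) + (-22 + k(0))²) + 88280 = ((5*(-3))*31 + (-22 + 0)²) + 88280 = (-15*31 + (-22)²) + 88280 = (-465 + 484) + 88280 = 19 + 88280 = 88299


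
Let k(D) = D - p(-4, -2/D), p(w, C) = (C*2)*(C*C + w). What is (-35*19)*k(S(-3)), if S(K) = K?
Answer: -31255/27 ≈ -1157.6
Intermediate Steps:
p(w, C) = 2*C*(w + C**2) (p(w, C) = (2*C)*(C**2 + w) = (2*C)*(w + C**2) = 2*C*(w + C**2))
k(D) = D + 4*(-4 + 4/D**2)/D (k(D) = D - 2*(-2/D)*(-4 + (-2/D)**2) = D - 2*(-2/D)*(-4 + 4/D**2) = D - (-4)*(-4 + 4/D**2)/D = D + 4*(-4 + 4/D**2)/D)
(-35*19)*k(S(-3)) = (-35*19)*(-3 - 16/(-3) + 16/(-3)**3) = -665*(-3 - 16*(-1/3) + 16*(-1/27)) = -665*(-3 + 16/3 - 16/27) = -665*47/27 = -31255/27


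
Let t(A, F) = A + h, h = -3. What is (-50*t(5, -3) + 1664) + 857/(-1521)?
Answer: 2377987/1521 ≈ 1563.4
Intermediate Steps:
t(A, F) = -3 + A (t(A, F) = A - 3 = -3 + A)
(-50*t(5, -3) + 1664) + 857/(-1521) = (-50*(-3 + 5) + 1664) + 857/(-1521) = (-50*2 + 1664) + 857*(-1/1521) = (-100 + 1664) - 857/1521 = 1564 - 857/1521 = 2377987/1521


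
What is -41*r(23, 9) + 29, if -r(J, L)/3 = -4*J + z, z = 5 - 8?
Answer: -11656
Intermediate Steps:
z = -3
r(J, L) = 9 + 12*J (r(J, L) = -3*(-4*J - 3) = -3*(-3 - 4*J) = 9 + 12*J)
-41*r(23, 9) + 29 = -41*(9 + 12*23) + 29 = -41*(9 + 276) + 29 = -41*285 + 29 = -11685 + 29 = -11656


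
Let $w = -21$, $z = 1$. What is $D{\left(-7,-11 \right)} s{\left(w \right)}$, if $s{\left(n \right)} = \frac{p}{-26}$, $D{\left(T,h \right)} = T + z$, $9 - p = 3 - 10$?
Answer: $\frac{48}{13} \approx 3.6923$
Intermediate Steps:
$p = 16$ ($p = 9 - \left(3 - 10\right) = 9 - -7 = 9 + 7 = 16$)
$D{\left(T,h \right)} = 1 + T$ ($D{\left(T,h \right)} = T + 1 = 1 + T$)
$s{\left(n \right)} = - \frac{8}{13}$ ($s{\left(n \right)} = \frac{16}{-26} = 16 \left(- \frac{1}{26}\right) = - \frac{8}{13}$)
$D{\left(-7,-11 \right)} s{\left(w \right)} = \left(1 - 7\right) \left(- \frac{8}{13}\right) = \left(-6\right) \left(- \frac{8}{13}\right) = \frac{48}{13}$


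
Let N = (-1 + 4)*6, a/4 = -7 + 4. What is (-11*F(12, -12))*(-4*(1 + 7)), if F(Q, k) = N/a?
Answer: -528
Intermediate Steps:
a = -12 (a = 4*(-7 + 4) = 4*(-3) = -12)
N = 18 (N = 3*6 = 18)
F(Q, k) = -3/2 (F(Q, k) = 18/(-12) = 18*(-1/12) = -3/2)
(-11*F(12, -12))*(-4*(1 + 7)) = (-11*(-3/2))*(-4*(1 + 7)) = 33*(-4*8)/2 = (33/2)*(-32) = -528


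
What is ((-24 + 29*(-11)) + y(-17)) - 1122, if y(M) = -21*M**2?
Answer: -7534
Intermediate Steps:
((-24 + 29*(-11)) + y(-17)) - 1122 = ((-24 + 29*(-11)) - 21*(-17)**2) - 1122 = ((-24 - 319) - 21*289) - 1122 = (-343 - 6069) - 1122 = -6412 - 1122 = -7534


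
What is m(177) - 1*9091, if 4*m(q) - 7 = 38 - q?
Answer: -9124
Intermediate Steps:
m(q) = 45/4 - q/4 (m(q) = 7/4 + (38 - q)/4 = 7/4 + (19/2 - q/4) = 45/4 - q/4)
m(177) - 1*9091 = (45/4 - 1/4*177) - 1*9091 = (45/4 - 177/4) - 9091 = -33 - 9091 = -9124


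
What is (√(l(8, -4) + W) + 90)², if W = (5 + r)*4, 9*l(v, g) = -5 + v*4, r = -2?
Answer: (90 + √15)² ≈ 8812.1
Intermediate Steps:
l(v, g) = -5/9 + 4*v/9 (l(v, g) = (-5 + v*4)/9 = (-5 + 4*v)/9 = -5/9 + 4*v/9)
W = 12 (W = (5 - 2)*4 = 3*4 = 12)
(√(l(8, -4) + W) + 90)² = (√((-5/9 + (4/9)*8) + 12) + 90)² = (√((-5/9 + 32/9) + 12) + 90)² = (√(3 + 12) + 90)² = (√15 + 90)² = (90 + √15)²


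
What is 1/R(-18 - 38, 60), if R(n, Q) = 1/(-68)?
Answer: -68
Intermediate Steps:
R(n, Q) = -1/68
1/R(-18 - 38, 60) = 1/(-1/68) = -68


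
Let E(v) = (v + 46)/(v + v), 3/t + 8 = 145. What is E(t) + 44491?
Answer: 273251/6 ≈ 45542.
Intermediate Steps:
t = 3/137 (t = 3/(-8 + 145) = 3/137 ≈ 0.021898)
E(v) = (46 + v)/(2*v) (E(v) = (46 + v)/((2*v)) = (46 + v)*(1/(2*v)) = (46 + v)/(2*v))
E(t) + 44491 = (46 + 3/137)/(2*(3/137)) + 44491 = (1/2)*(137/3)*(6305/137) + 44491 = 6305/6 + 44491 = 273251/6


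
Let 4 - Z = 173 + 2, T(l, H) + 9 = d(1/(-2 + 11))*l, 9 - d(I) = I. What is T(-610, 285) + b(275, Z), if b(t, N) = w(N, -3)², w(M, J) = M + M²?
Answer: 7605535219/9 ≈ 8.4506e+8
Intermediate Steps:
d(I) = 9 - I
T(l, H) = -9 + 80*l/9 (T(l, H) = -9 + (9 - 1/(-2 + 11))*l = -9 + (9 - 1/9)*l = -9 + (9 - 1*⅑)*l = -9 + (9 - ⅑)*l = -9 + 80*l/9)
Z = -171 (Z = 4 - (173 + 2) = 4 - 1*175 = 4 - 175 = -171)
b(t, N) = N²*(1 + N)² (b(t, N) = (N*(1 + N))² = N²*(1 + N)²)
T(-610, 285) + b(275, Z) = (-9 + (80/9)*(-610)) + (-171)²*(1 - 171)² = (-9 - 48800/9) + 29241*(-170)² = -48881/9 + 29241*28900 = -48881/9 + 845064900 = 7605535219/9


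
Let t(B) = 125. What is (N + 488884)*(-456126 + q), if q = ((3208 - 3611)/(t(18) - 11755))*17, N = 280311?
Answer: -816075670562831/2326 ≈ -3.5085e+11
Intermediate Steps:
q = 6851/11630 (q = ((3208 - 3611)/(125 - 11755))*17 = -403/(-11630)*17 = -403*(-1/11630)*17 = (403/11630)*17 = 6851/11630 ≈ 0.58908)
(N + 488884)*(-456126 + q) = (280311 + 488884)*(-456126 + 6851/11630) = 769195*(-5304738529/11630) = -816075670562831/2326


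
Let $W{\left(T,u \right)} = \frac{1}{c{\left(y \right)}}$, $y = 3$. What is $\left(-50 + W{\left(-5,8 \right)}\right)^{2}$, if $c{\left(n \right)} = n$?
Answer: $\frac{22201}{9} \approx 2466.8$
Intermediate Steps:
$W{\left(T,u \right)} = \frac{1}{3}$
$\left(-50 + W{\left(-5,8 \right)}\right)^{2} = \left(-50 + \frac{1}{3}\right)^{2} = \left(- \frac{149}{3}\right)^{2} = \frac{22201}{9}$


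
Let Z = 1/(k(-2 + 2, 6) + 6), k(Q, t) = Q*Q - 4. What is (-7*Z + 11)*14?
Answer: 105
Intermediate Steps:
k(Q, t) = -4 + Q² (k(Q, t) = Q² - 4 = -4 + Q²)
Z = ½ (Z = 1/((-4 + (-2 + 2)²) + 6) = 1/((-4 + 0²) + 6) = 1/((-4 + 0) + 6) = 1/(-4 + 6) = 1/2 = ½ ≈ 0.50000)
(-7*Z + 11)*14 = (-7*½ + 11)*14 = (-7/2 + 11)*14 = (15/2)*14 = 105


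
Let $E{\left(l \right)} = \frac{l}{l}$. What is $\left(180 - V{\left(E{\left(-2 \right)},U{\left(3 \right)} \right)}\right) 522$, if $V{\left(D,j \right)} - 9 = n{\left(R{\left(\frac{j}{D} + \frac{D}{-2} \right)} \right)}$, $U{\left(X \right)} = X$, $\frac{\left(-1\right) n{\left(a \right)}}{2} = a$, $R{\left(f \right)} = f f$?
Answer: $95787$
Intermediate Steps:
$R{\left(f \right)} = f^{2}$
$n{\left(a \right)} = - 2 a$
$E{\left(l \right)} = 1$
$V{\left(D,j \right)} = 9 - 2 \left(- \frac{D}{2} + \frac{j}{D}\right)^{2}$ ($V{\left(D,j \right)} = 9 - 2 \left(\frac{j}{D} + \frac{D}{-2}\right)^{2} = 9 - 2 \left(\frac{j}{D} + D \left(- \frac{1}{2}\right)\right)^{2} = 9 - 2 \left(\frac{j}{D} - \frac{D}{2}\right)^{2} = 9 - 2 \left(- \frac{D}{2} + \frac{j}{D}\right)^{2}$)
$\left(180 - V{\left(E{\left(-2 \right)},U{\left(3 \right)} \right)}\right) 522 = \left(180 - \left(9 - \frac{\left(1^{2} - 6\right)^{2}}{2 \cdot 1}\right)\right) 522 = \left(180 - \left(9 - \frac{\left(1 - 6\right)^{2}}{2}\right)\right) 522 = \left(180 - \left(9 - \frac{\left(-5\right)^{2}}{2}\right)\right) 522 = \left(180 - \left(9 - \frac{1}{2} \cdot 25\right)\right) 522 = \left(180 - \left(9 - \frac{25}{2}\right)\right) 522 = \left(180 - - \frac{7}{2}\right) 522 = \left(180 + \frac{7}{2}\right) 522 = \frac{367}{2} \cdot 522 = 95787$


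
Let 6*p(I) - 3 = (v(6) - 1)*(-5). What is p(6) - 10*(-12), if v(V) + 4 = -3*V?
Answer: 419/3 ≈ 139.67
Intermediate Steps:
v(V) = -4 - 3*V
p(I) = 59/3 (p(I) = 1/2 + (((-4 - 3*6) - 1)*(-5))/6 = 1/2 + (((-4 - 18) - 1)*(-5))/6 = 1/2 + ((-22 - 1)*(-5))/6 = 1/2 + (-23*(-5))/6 = 1/2 + (1/6)*115 = 1/2 + 115/6 = 59/3)
p(6) - 10*(-12) = 59/3 - 10*(-12) = 59/3 + 120 = 419/3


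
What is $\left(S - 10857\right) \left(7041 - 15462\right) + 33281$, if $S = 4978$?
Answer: $49540340$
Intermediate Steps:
$\left(S - 10857\right) \left(7041 - 15462\right) + 33281 = \left(4978 - 10857\right) \left(7041 - 15462\right) + 33281 = \left(-5879\right) \left(-8421\right) + 33281 = 49507059 + 33281 = 49540340$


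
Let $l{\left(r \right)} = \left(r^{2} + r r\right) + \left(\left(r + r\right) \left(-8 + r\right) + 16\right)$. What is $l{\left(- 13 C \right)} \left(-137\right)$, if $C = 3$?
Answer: $-921188$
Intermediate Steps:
$l{\left(r \right)} = 16 + 2 r^{2} + 2 r \left(-8 + r\right)$ ($l{\left(r \right)} = \left(r^{2} + r^{2}\right) + \left(2 r \left(-8 + r\right) + 16\right) = 2 r^{2} + \left(2 r \left(-8 + r\right) + 16\right) = 2 r^{2} + \left(16 + 2 r \left(-8 + r\right)\right) = 16 + 2 r^{2} + 2 r \left(-8 + r\right)$)
$l{\left(- 13 C \right)} \left(-137\right) = \left(16 - 16 \left(\left(-13\right) 3\right) + 4 \left(\left(-13\right) 3\right)^{2}\right) \left(-137\right) = \left(16 - -624 + 4 \left(-39\right)^{2}\right) \left(-137\right) = \left(16 + 624 + 4 \cdot 1521\right) \left(-137\right) = \left(16 + 624 + 6084\right) \left(-137\right) = 6724 \left(-137\right) = -921188$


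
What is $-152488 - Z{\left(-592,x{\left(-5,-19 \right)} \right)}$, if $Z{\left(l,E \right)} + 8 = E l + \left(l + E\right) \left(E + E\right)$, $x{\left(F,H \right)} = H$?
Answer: $-186946$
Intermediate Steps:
$Z{\left(l,E \right)} = -8 + E l + 2 E \left(E + l\right)$ ($Z{\left(l,E \right)} = -8 + \left(E l + \left(l + E\right) \left(E + E\right)\right) = -8 + \left(E l + \left(E + l\right) 2 E\right) = -8 + \left(E l + 2 E \left(E + l\right)\right) = -8 + E l + 2 E \left(E + l\right)$)
$-152488 - Z{\left(-592,x{\left(-5,-19 \right)} \right)} = -152488 - \left(-8 + 2 \left(-19\right)^{2} + 3 \left(-19\right) \left(-592\right)\right) = -152488 - \left(-8 + 2 \cdot 361 + 33744\right) = -152488 - \left(-8 + 722 + 33744\right) = -152488 - 34458 = -186946$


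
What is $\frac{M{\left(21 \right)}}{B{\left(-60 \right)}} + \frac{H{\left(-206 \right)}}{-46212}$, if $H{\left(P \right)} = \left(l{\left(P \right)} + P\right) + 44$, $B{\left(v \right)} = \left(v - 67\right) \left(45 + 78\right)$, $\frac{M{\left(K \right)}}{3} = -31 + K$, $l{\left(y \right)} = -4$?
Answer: $\frac{663241}{120312942} \approx 0.0055126$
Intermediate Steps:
$M{\left(K \right)} = -93 + 3 K$ ($M{\left(K \right)} = 3 \left(-31 + K\right) = -93 + 3 K$)
$B{\left(v \right)} = -8241 + 123 v$ ($B{\left(v \right)} = \left(-67 + v\right) 123 = -8241 + 123 v$)
$H{\left(P \right)} = 40 + P$ ($H{\left(P \right)} = \left(-4 + P\right) + 44 = 40 + P$)
$\frac{M{\left(21 \right)}}{B{\left(-60 \right)}} + \frac{H{\left(-206 \right)}}{-46212} = \frac{-93 + 3 \cdot 21}{-8241 + 123 \left(-60\right)} + \frac{40 - 206}{-46212} = \frac{-93 + 63}{-8241 - 7380} - - \frac{83}{23106} = - \frac{30}{-15621} + \frac{83}{23106} = \left(-30\right) \left(- \frac{1}{15621}\right) + \frac{83}{23106} = \frac{10}{5207} + \frac{83}{23106} = \frac{663241}{120312942}$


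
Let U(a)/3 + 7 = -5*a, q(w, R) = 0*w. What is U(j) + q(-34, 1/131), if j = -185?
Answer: 2754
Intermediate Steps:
q(w, R) = 0
U(a) = -21 - 15*a (U(a) = -21 + 3*(-5*a) = -21 - 15*a)
U(j) + q(-34, 1/131) = (-21 - 15*(-185)) + 0 = (-21 + 2775) + 0 = 2754 + 0 = 2754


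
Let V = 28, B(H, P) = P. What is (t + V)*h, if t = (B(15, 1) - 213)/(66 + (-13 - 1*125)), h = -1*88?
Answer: -24508/9 ≈ -2723.1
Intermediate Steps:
h = -88
t = 53/18 (t = (1 - 213)/(66 + (-13 - 1*125)) = -212/(66 + (-13 - 125)) = -212/(66 - 138) = -212/(-72) = -212*(-1/72) = 53/18 ≈ 2.9444)
(t + V)*h = (53/18 + 28)*(-88) = (557/18)*(-88) = -24508/9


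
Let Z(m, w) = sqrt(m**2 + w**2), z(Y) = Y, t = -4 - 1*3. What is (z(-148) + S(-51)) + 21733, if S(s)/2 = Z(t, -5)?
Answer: 21585 + 2*sqrt(74) ≈ 21602.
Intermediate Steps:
t = -7 (t = -4 - 3 = -7)
S(s) = 2*sqrt(74) (S(s) = 2*sqrt((-7)**2 + (-5)**2) = 2*sqrt(49 + 25) = 2*sqrt(74))
(z(-148) + S(-51)) + 21733 = (-148 + 2*sqrt(74)) + 21733 = 21585 + 2*sqrt(74)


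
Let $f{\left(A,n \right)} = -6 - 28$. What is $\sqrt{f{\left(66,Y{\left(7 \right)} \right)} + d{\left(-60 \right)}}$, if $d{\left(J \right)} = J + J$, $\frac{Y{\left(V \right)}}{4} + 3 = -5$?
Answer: $i \sqrt{154} \approx 12.41 i$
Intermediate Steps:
$Y{\left(V \right)} = -32$ ($Y{\left(V \right)} = -12 + 4 \left(-5\right) = -12 - 20 = -32$)
$d{\left(J \right)} = 2 J$
$f{\left(A,n \right)} = -34$
$\sqrt{f{\left(66,Y{\left(7 \right)} \right)} + d{\left(-60 \right)}} = \sqrt{-34 + 2 \left(-60\right)} = \sqrt{-34 - 120} = \sqrt{-154} = i \sqrt{154}$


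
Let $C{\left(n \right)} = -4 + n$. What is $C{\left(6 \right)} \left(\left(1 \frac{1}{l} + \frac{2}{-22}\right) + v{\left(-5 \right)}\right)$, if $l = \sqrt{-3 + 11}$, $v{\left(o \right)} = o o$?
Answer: $\frac{548}{11} + \frac{\sqrt{2}}{2} \approx 50.525$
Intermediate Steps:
$v{\left(o \right)} = o^{2}$
$l = 2 \sqrt{2}$ ($l = \sqrt{8} = 2 \sqrt{2} \approx 2.8284$)
$C{\left(6 \right)} \left(\left(1 \frac{1}{l} + \frac{2}{-22}\right) + v{\left(-5 \right)}\right) = \left(-4 + 6\right) \left(\left(1 \frac{1}{2 \sqrt{2}} + \frac{2}{-22}\right) + \left(-5\right)^{2}\right) = 2 \left(\left(1 \frac{\sqrt{2}}{4} + 2 \left(- \frac{1}{22}\right)\right) + 25\right) = 2 \left(\left(\frac{\sqrt{2}}{4} - \frac{1}{11}\right) + 25\right) = 2 \left(\left(- \frac{1}{11} + \frac{\sqrt{2}}{4}\right) + 25\right) = 2 \left(\frac{274}{11} + \frac{\sqrt{2}}{4}\right) = \frac{548}{11} + \frac{\sqrt{2}}{2}$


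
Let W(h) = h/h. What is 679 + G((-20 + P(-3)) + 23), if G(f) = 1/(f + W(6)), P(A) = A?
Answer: 680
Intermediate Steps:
W(h) = 1
G(f) = 1/(1 + f) (G(f) = 1/(f + 1) = 1/(1 + f))
679 + G((-20 + P(-3)) + 23) = 679 + 1/(1 + ((-20 - 3) + 23)) = 679 + 1/(1 + (-23 + 23)) = 679 + 1/(1 + 0) = 679 + 1/1 = 679 + 1 = 680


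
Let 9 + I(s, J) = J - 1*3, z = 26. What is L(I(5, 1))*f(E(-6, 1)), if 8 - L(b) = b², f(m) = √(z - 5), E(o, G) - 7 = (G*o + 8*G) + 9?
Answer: -113*√21 ≈ -517.83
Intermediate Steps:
E(o, G) = 16 + 8*G + G*o (E(o, G) = 7 + ((G*o + 8*G) + 9) = 7 + ((8*G + G*o) + 9) = 7 + (9 + 8*G + G*o) = 16 + 8*G + G*o)
f(m) = √21 (f(m) = √(26 - 5) = √21)
I(s, J) = -12 + J (I(s, J) = -9 + (J - 1*3) = -9 + (J - 3) = -9 + (-3 + J) = -12 + J)
L(b) = 8 - b²
L(I(5, 1))*f(E(-6, 1)) = (8 - (-12 + 1)²)*√21 = (8 - 1*(-11)²)*√21 = (8 - 1*121)*√21 = (8 - 121)*√21 = -113*√21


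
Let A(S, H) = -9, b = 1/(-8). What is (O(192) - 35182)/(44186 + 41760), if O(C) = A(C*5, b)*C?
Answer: -18455/42973 ≈ -0.42946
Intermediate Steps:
b = -⅛ (b = 1*(-⅛) = -⅛ ≈ -0.12500)
O(C) = -9*C
(O(192) - 35182)/(44186 + 41760) = (-9*192 - 35182)/(44186 + 41760) = (-1728 - 35182)/85946 = -36910*1/85946 = -18455/42973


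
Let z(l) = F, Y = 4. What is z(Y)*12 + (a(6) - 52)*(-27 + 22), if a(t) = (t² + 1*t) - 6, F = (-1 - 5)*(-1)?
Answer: 152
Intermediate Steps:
F = 6 (F = -6*(-1) = 6)
a(t) = -6 + t + t² (a(t) = (t² + t) - 6 = (t + t²) - 6 = -6 + t + t²)
z(l) = 6
z(Y)*12 + (a(6) - 52)*(-27 + 22) = 6*12 + ((-6 + 6 + 6²) - 52)*(-27 + 22) = 72 + ((-6 + 6 + 36) - 52)*(-5) = 72 + (36 - 52)*(-5) = 72 - 16*(-5) = 72 + 80 = 152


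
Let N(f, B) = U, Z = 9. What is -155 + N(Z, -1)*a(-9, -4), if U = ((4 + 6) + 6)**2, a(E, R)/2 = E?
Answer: -4763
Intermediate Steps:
a(E, R) = 2*E
U = 256 (U = (10 + 6)**2 = 16**2 = 256)
N(f, B) = 256
-155 + N(Z, -1)*a(-9, -4) = -155 + 256*(2*(-9)) = -155 + 256*(-18) = -155 - 4608 = -4763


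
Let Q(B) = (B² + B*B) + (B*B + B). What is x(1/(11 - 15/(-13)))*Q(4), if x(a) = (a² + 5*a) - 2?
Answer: -513357/6241 ≈ -82.256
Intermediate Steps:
x(a) = -2 + a² + 5*a
Q(B) = B + 3*B² (Q(B) = (B² + B²) + (B² + B) = 2*B² + (B + B²) = B + 3*B²)
x(1/(11 - 15/(-13)))*Q(4) = (-2 + (1/(11 - 15/(-13)))² + 5/(11 - 15/(-13)))*(4*(1 + 3*4)) = (-2 + (1/(11 - 15*(-1/13)))² + 5/(11 - 15*(-1/13)))*(4*(1 + 12)) = (-2 + (1/(11 + 15/13))² + 5/(11 + 15/13))*(4*13) = (-2 + (1/(158/13))² + 5/(158/13))*52 = (-2 + (13/158)² + 5*(13/158))*52 = (-2 + 169/24964 + 65/158)*52 = -39489/24964*52 = -513357/6241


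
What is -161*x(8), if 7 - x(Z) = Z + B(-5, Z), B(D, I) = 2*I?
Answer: 2737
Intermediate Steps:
x(Z) = 7 - 3*Z (x(Z) = 7 - (Z + 2*Z) = 7 - 3*Z)
-161*x(8) = -161*(7 - 3*8) = -161*(7 - 24) = -161*(-17) = 2737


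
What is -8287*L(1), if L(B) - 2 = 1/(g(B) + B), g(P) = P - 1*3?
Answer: -8287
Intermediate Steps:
g(P) = -3 + P (g(P) = P - 3 = -3 + P)
L(B) = 2 + 1/(-3 + 2*B) (L(B) = 2 + 1/((-3 + B) + B) = 2 + 1/(-3 + 2*B))
-8287*L(1) = -8287*(-5 + 4*1)/(-3 + 2*1) = -8287*(-5 + 4)/(-3 + 2) = -8287*(-1)/(-1) = -(-8287)*(-1) = -8287*1 = -8287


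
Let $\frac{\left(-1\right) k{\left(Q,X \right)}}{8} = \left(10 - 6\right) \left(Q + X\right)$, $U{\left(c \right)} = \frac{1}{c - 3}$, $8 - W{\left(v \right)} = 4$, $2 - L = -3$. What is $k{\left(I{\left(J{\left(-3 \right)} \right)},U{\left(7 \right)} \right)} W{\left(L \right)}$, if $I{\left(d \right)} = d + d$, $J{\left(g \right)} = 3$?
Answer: $-800$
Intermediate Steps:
$L = 5$ ($L = 2 - -3 = 2 + 3 = 5$)
$W{\left(v \right)} = 4$ ($W{\left(v \right)} = 8 - 4 = 4$)
$I{\left(d \right)} = 2 d$
$U{\left(c \right)} = \frac{1}{-3 + c}$
$k{\left(Q,X \right)} = - 32 Q - 32 X$ ($k{\left(Q,X \right)} = - 8 \left(10 - 6\right) \left(Q + X\right) = - 8 \cdot 4 \left(Q + X\right) = - 8 \left(4 Q + 4 X\right) = - 32 Q - 32 X$)
$k{\left(I{\left(J{\left(-3 \right)} \right)},U{\left(7 \right)} \right)} W{\left(L \right)} = \left(- 32 \cdot 2 \cdot 3 - \frac{32}{-3 + 7}\right) 4 = \left(\left(-32\right) 6 - \frac{32}{4}\right) 4 = \left(-192 - 8\right) 4 = \left(-200\right) 4 = -800$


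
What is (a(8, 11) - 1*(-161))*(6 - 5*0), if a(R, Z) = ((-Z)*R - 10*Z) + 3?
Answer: -204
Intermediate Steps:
a(R, Z) = 3 - 10*Z - R*Z (a(R, Z) = (-R*Z - 10*Z) + 3 = (-10*Z - R*Z) + 3 = 3 - 10*Z - R*Z)
(a(8, 11) - 1*(-161))*(6 - 5*0) = ((3 - 10*11 - 1*8*11) - 1*(-161))*(6 - 5*0) = ((3 - 110 - 88) + 161)*(6 + 0) = (-195 + 161)*6 = -34*6 = -204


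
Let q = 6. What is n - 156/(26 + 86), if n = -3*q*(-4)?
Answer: 1977/28 ≈ 70.607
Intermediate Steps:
n = 72 (n = -3*6*(-4) = -18*(-4) = 72)
n - 156/(26 + 86) = 72 - 156/(26 + 86) = 72 - 156/112 = 72 - 156*1/112 = 72 - 39/28 = 1977/28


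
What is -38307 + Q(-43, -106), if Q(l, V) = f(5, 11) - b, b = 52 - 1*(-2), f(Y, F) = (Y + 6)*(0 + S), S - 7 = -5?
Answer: -38339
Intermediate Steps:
S = 2 (S = 7 - 5 = 2)
f(Y, F) = 12 + 2*Y (f(Y, F) = (Y + 6)*(0 + 2) = (6 + Y)*2 = 12 + 2*Y)
b = 54 (b = 52 + 2 = 54)
Q(l, V) = -32 (Q(l, V) = (12 + 2*5) - 1*54 = (12 + 10) - 54 = 22 - 54 = -32)
-38307 + Q(-43, -106) = -38307 - 32 = -38339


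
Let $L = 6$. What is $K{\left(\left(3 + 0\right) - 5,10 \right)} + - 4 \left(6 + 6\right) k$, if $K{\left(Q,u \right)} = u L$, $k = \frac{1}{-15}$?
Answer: $\frac{316}{5} \approx 63.2$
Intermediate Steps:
$k = - \frac{1}{15} \approx -0.066667$
$K{\left(Q,u \right)} = 6 u$ ($K{\left(Q,u \right)} = u 6 = 6 u$)
$K{\left(\left(3 + 0\right) - 5,10 \right)} + - 4 \left(6 + 6\right) k = 6 \cdot 10 + - 4 \left(6 + 6\right) \left(- \frac{1}{15}\right) = 60 + \left(-4\right) 12 \left(- \frac{1}{15}\right) = 60 - - \frac{16}{5} = 60 + \frac{16}{5} = \frac{316}{5}$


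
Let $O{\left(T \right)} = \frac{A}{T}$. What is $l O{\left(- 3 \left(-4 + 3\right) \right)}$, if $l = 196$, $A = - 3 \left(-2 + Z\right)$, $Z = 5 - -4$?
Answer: $-1372$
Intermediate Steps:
$Z = 9$ ($Z = 5 + 4 = 9$)
$A = -21$ ($A = - 3 \left(-2 + 9\right) = \left(-3\right) 7 = -21$)
$O{\left(T \right)} = - \frac{21}{T}$
$l O{\left(- 3 \left(-4 + 3\right) \right)} = 196 \left(- \frac{21}{\left(-3\right) \left(-4 + 3\right)}\right) = 196 \left(- \frac{21}{\left(-3\right) \left(-1\right)}\right) = 196 \left(- \frac{21}{3}\right) = 196 \left(\left(-21\right) \frac{1}{3}\right) = 196 \left(-7\right) = -1372$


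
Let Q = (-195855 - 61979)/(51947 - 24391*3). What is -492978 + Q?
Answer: -5231846597/10613 ≈ -4.9297e+5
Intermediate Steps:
Q = 128917/10613 (Q = -257834/(51947 - 73173) = -257834/(-21226) = -257834*(-1/21226) = 128917/10613 ≈ 12.147)
-492978 + Q = -492978 + 128917/10613 = -5231846597/10613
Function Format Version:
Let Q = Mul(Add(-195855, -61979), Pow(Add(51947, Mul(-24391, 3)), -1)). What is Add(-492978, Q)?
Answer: Rational(-5231846597, 10613) ≈ -4.9297e+5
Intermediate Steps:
Q = Rational(128917, 10613) (Q = Mul(-257834, Pow(Add(51947, -73173), -1)) = Mul(-257834, Pow(-21226, -1)) = Mul(-257834, Rational(-1, 21226)) = Rational(128917, 10613) ≈ 12.147)
Add(-492978, Q) = Add(-492978, Rational(128917, 10613)) = Rational(-5231846597, 10613)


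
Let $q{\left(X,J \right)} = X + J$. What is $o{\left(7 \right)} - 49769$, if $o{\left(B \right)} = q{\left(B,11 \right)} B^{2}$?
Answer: $-48887$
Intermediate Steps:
$q{\left(X,J \right)} = J + X$
$o{\left(B \right)} = B^{2} \left(11 + B\right)$ ($o{\left(B \right)} = \left(11 + B\right) B^{2} = B^{2} \left(11 + B\right)$)
$o{\left(7 \right)} - 49769 = 7^{2} \left(11 + 7\right) - 49769 = 49 \cdot 18 - 49769 = 882 - 49769 = -48887$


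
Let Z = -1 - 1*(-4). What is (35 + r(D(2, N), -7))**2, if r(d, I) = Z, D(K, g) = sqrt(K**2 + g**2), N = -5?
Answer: 1444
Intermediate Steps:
Z = 3 (Z = -1 + 4 = 3)
r(d, I) = 3
(35 + r(D(2, N), -7))**2 = (35 + 3)**2 = 38**2 = 1444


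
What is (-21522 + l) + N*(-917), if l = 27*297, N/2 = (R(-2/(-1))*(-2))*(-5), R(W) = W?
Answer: -50183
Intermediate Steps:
N = 40 (N = 2*((-2/(-1)*(-2))*(-5)) = 2*((-2*(-1)*(-2))*(-5)) = 2*((2*(-2))*(-5)) = 2*(-4*(-5)) = 2*20 = 40)
l = 8019
(-21522 + l) + N*(-917) = (-21522 + 8019) + 40*(-917) = -13503 - 36680 = -50183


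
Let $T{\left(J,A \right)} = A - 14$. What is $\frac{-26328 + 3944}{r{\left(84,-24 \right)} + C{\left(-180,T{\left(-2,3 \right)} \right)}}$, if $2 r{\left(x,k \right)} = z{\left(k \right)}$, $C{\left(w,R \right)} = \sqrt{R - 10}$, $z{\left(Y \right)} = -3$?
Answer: $\frac{44768}{31} + \frac{89536 i \sqrt{21}}{93} \approx 1444.1 + 4411.9 i$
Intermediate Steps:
$T{\left(J,A \right)} = -14 + A$
$C{\left(w,R \right)} = \sqrt{-10 + R}$
$r{\left(x,k \right)} = - \frac{3}{2}$ ($r{\left(x,k \right)} = \frac{1}{2} \left(-3\right) = - \frac{3}{2}$)
$\frac{-26328 + 3944}{r{\left(84,-24 \right)} + C{\left(-180,T{\left(-2,3 \right)} \right)}} = \frac{-26328 + 3944}{- \frac{3}{2} + \sqrt{-10 + \left(-14 + 3\right)}} = - \frac{22384}{- \frac{3}{2} + \sqrt{-10 - 11}} = - \frac{22384}{- \frac{3}{2} + \sqrt{-21}} = - \frac{22384}{- \frac{3}{2} + i \sqrt{21}}$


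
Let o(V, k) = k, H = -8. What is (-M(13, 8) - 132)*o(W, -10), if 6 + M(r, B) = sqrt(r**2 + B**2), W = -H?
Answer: 1260 + 10*sqrt(233) ≈ 1412.6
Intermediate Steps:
W = 8 (W = -1*(-8) = 8)
M(r, B) = -6 + sqrt(B**2 + r**2) (M(r, B) = -6 + sqrt(r**2 + B**2) = -6 + sqrt(B**2 + r**2))
(-M(13, 8) - 132)*o(W, -10) = (-(-6 + sqrt(8**2 + 13**2)) - 132)*(-10) = (-(-6 + sqrt(64 + 169)) - 132)*(-10) = (-(-6 + sqrt(233)) - 132)*(-10) = ((6 - sqrt(233)) - 132)*(-10) = (-126 - sqrt(233))*(-10) = 1260 + 10*sqrt(233)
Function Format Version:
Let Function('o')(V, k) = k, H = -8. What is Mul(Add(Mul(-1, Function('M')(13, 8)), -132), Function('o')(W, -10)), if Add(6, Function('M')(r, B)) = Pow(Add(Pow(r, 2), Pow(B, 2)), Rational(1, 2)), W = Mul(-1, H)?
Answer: Add(1260, Mul(10, Pow(233, Rational(1, 2)))) ≈ 1412.6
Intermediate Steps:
W = 8 (W = Mul(-1, -8) = 8)
Function('M')(r, B) = Add(-6, Pow(Add(Pow(B, 2), Pow(r, 2)), Rational(1, 2))) (Function('M')(r, B) = Add(-6, Pow(Add(Pow(r, 2), Pow(B, 2)), Rational(1, 2))) = Add(-6, Pow(Add(Pow(B, 2), Pow(r, 2)), Rational(1, 2))))
Mul(Add(Mul(-1, Function('M')(13, 8)), -132), Function('o')(W, -10)) = Mul(Add(Mul(-1, Add(-6, Pow(Add(Pow(8, 2), Pow(13, 2)), Rational(1, 2)))), -132), -10) = Mul(Add(Mul(-1, Add(-6, Pow(Add(64, 169), Rational(1, 2)))), -132), -10) = Mul(Add(Mul(-1, Add(-6, Pow(233, Rational(1, 2)))), -132), -10) = Mul(Add(Add(6, Mul(-1, Pow(233, Rational(1, 2)))), -132), -10) = Mul(Add(-126, Mul(-1, Pow(233, Rational(1, 2)))), -10) = Add(1260, Mul(10, Pow(233, Rational(1, 2))))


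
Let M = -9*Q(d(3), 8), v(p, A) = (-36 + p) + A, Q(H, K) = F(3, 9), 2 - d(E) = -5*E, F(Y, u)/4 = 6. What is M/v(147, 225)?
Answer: -9/14 ≈ -0.64286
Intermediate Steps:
F(Y, u) = 24 (F(Y, u) = 4*6 = 24)
d(E) = 2 + 5*E (d(E) = 2 - (-5)*E = 2 + 5*E)
Q(H, K) = 24
v(p, A) = -36 + A + p
M = -216 (M = -9*24 = -216)
M/v(147, 225) = -216/(-36 + 225 + 147) = -216/336 = -216*1/336 = -9/14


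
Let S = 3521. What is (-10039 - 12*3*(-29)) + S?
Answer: -5474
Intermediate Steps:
(-10039 - 12*3*(-29)) + S = (-10039 - 12*3*(-29)) + 3521 = (-10039 - 36*(-29)) + 3521 = (-10039 + 1044) + 3521 = -8995 + 3521 = -5474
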